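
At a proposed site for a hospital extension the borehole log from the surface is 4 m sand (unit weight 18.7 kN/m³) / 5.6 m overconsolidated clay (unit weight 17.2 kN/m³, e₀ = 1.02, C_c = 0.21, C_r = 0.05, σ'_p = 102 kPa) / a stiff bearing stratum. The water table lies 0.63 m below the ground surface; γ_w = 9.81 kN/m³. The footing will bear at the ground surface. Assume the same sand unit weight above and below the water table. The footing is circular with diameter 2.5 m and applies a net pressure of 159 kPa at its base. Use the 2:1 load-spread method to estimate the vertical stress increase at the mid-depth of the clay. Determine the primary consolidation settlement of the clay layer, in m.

S_c ≈ 0.0102 m

Mid-depth of clay below the ground surface: z = 4 + 5.6/2 = 6.8 m.
Total vertical stress at mid-clay: σ_v = 18.7×4 + 17.2×2.8 = 122.96 kPa.
Pore pressure: u = 9.81×(6.8 − 0.63) = 60.528 kPa.
Initial effective stress: σ'_0 = σ_v − u = 122.96 − 60.528 = 62.432 kPa.
Stress increase at mid-clay by the 2:1 spreading method:
Δσ ≈ qD²/(D+z)² = 159×2.5²/(2.5+6.8)² = 11.49 kPa
Final effective stress: σ'_f = 62.432 + 11.49 = 73.922 kPa.
σ'_f = 73.922 ≤ σ'_p = 102 kPa, so the clay remains overconsolidated and only the recompression index applies:
S_c = C_r·H/(1+e₀)·log₁₀(σ'_f/σ'_0) = 0.05×5.6/2.02×log₁₀(73.922/62.432)
    = 0.13862 × 0.073366 = 0.01017 m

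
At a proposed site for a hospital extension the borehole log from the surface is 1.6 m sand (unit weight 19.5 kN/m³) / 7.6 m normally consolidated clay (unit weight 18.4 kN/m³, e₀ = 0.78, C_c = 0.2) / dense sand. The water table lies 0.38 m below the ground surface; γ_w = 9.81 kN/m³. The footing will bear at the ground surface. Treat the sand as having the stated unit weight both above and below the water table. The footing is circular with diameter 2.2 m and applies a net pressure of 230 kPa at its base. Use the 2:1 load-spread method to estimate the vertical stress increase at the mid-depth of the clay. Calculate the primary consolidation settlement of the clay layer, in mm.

Mid-depth of clay below the ground surface: z = 1.6 + 7.6/2 = 5.4 m.
Total vertical stress at mid-clay: σ_v = 19.5×1.6 + 18.4×3.8 = 101.12 kPa.
Pore pressure: u = 9.81×(5.4 − 0.38) = 49.246 kPa.
Initial effective stress: σ'_0 = σ_v − u = 101.12 − 49.246 = 51.874 kPa.
Stress increase at mid-clay by the 2:1 spreading method:
Δσ ≈ qD²/(D+z)² = 230×2.2²/(2.2+5.4)² = 19.273 kPa
Final effective stress: σ'_f = σ'_0 + Δσ = 51.874 + 19.273 = 71.147 kPa.
Normally consolidated clay, so the full stress increment lies on the virgin compression line:
S_c = C_c·H/(1+e₀)·log₁₀(σ'_f/σ'_0) = 0.2×7.6/(1+0.78)×log₁₀(71.147/51.874)
    = 0.85393 × 0.13721 = 0.1172 m

S_c ≈ 117 mm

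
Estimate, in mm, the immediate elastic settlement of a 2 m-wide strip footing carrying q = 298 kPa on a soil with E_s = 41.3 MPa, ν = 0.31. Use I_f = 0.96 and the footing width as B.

Immediate (elastic) settlement: S_e = q·B·(1−ν²)/E_s · I_f.
E_s = 41.3 MPa = 41300 kPa.
S_e = 298 × 2 × (1 − 0.31²) / 41300 × 0.96
    = 298 × 2 × 0.9039 / 41300 × 0.96
    = 0.01252 m = 12.52 mm

S_e ≈ 12.5 mm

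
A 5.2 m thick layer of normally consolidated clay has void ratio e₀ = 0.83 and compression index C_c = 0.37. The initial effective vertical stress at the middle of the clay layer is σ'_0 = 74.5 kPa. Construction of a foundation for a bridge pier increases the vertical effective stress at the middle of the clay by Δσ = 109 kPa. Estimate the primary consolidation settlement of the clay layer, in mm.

S_c ≈ 412 mm

Final effective stress: σ'_f = σ'_0 + Δσ = 74.5 + 109 = 183.5 kPa.
Normally consolidated clay, so the full stress increment lies on the virgin compression line:
S_c = C_c·H/(1+e₀)·log₁₀(σ'_f/σ'_0) = 0.37×5.2/(1+0.83)×log₁₀(183.5/74.5)
    = 1.0514 × 0.39148 = 0.4116 m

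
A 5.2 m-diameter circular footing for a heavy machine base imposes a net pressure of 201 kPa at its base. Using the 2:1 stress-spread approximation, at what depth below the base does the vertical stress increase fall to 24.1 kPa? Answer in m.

z ≈ 9.82 m

2:1 spreading — at depth z the loaded area has grown by z in each plan dimension:
qD²/(D+z)² = Δσ_z ⇒ z = D(√(q/Δσ_z) − 1) = 5.2×(√(201/24.1) − 1) = 9.817 m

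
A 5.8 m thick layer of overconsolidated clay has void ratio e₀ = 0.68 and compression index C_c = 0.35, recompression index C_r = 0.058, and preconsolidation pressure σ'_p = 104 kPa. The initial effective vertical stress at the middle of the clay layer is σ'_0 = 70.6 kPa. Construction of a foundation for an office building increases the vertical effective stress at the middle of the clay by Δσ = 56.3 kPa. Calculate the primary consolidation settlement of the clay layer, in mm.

Final effective stress: σ'_f = 70.6 + 56.3 = 126.9 kPa.
σ'_f = 126.9 > σ'_p = 104 kPa, so the stress path crosses the preconsolidation pressure — recompression up to σ'_p, then virgin compression beyond:
S_c = H/(1+e₀)·[C_r·log₁₀(σ'_p/σ'_0) + C_c·log₁₀(σ'_f/σ'_p)]
    = 5.8/1.68 × [0.058×log₁₀(104/70.6) + 0.35×log₁₀(126.9/104)]
    = 3.4524 × [0.0097573 + 0.03025] = 0.1381 m

S_c ≈ 138 mm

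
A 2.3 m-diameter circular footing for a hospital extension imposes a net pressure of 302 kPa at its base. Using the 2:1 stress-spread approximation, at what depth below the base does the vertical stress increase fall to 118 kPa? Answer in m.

z ≈ 1.38 m

2:1 spreading — at depth z the loaded area has grown by z in each plan dimension:
qD²/(D+z)² = Δσ_z ⇒ z = D(√(q/Δσ_z) − 1) = 2.3×(√(302/118) − 1) = 1.38 m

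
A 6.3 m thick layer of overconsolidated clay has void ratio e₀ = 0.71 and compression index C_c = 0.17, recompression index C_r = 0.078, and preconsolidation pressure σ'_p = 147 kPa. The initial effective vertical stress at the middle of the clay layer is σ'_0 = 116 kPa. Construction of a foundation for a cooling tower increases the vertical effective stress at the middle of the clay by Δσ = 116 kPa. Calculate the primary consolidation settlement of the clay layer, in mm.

Final effective stress: σ'_f = 116 + 116 = 232 kPa.
σ'_f = 232 > σ'_p = 147 kPa, so the stress path crosses the preconsolidation pressure — recompression up to σ'_p, then virgin compression beyond:
S_c = H/(1+e₀)·[C_r·log₁₀(σ'_p/σ'_0) + C_c·log₁₀(σ'_f/σ'_p)]
    = 6.3/1.71 × [0.078×log₁₀(147/116) + 0.17×log₁₀(232/147)]
    = 3.6842 × [0.008023 + 0.033689] = 0.1537 m

S_c ≈ 154 mm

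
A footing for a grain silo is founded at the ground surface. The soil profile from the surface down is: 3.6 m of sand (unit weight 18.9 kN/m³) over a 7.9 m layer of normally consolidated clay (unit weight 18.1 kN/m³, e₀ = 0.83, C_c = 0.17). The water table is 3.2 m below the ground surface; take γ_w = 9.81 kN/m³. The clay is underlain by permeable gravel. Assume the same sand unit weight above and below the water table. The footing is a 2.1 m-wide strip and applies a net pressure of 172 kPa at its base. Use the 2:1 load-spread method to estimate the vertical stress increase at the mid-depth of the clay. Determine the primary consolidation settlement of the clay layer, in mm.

S_c ≈ 104 mm

Mid-depth of clay below the ground surface: z = 3.6 + 7.9/2 = 7.55 m.
Total vertical stress at mid-clay: σ_v = 18.9×3.6 + 18.1×3.95 = 139.53 kPa.
Pore pressure: u = 9.81×(7.55 − 3.2) = 42.673 kPa.
Initial effective stress: σ'_0 = σ_v − u = 139.53 − 42.673 = 96.857 kPa.
Stress increase at mid-clay by the 2:1 spreading method:
Δσ = qB/(B+z) = 172×2.1/(2.1+7.55) = 37.43 kPa
Final effective stress: σ'_f = σ'_0 + Δσ = 96.857 + 37.43 = 134.29 kPa.
Normally consolidated clay, so the full stress increment lies on the virgin compression line:
S_c = C_c·H/(1+e₀)·log₁₀(σ'_f/σ'_0) = 0.17×7.9/(1+0.83)×log₁₀(134.29/96.857)
    = 0.73388 × 0.14191 = 0.1041 m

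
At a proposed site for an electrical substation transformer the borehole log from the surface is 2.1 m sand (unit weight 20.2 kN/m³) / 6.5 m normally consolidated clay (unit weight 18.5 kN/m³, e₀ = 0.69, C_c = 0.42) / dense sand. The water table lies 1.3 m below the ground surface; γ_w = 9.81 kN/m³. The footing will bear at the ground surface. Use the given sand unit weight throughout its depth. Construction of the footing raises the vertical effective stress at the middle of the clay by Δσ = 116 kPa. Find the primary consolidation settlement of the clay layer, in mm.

S_c ≈ 734 mm

Mid-depth of clay below the ground surface: z = 2.1 + 6.5/2 = 5.35 m.
Total vertical stress at mid-clay: σ_v = 20.2×2.1 + 18.5×3.25 = 102.55 kPa.
Pore pressure: u = 9.81×(5.35 − 1.3) = 39.73 kPa.
Initial effective stress: σ'_0 = σ_v − u = 102.55 − 39.73 = 62.82 kPa.
Final effective stress: σ'_f = σ'_0 + Δσ = 62.82 + 116 = 178.82 kPa.
Normally consolidated clay, so the full stress increment lies on the virgin compression line:
S_c = C_c·H/(1+e₀)·log₁₀(σ'_f/σ'_0) = 0.42×6.5/(1+0.69)×log₁₀(178.82/62.82)
    = 1.6154 × 0.45432 = 0.7339 m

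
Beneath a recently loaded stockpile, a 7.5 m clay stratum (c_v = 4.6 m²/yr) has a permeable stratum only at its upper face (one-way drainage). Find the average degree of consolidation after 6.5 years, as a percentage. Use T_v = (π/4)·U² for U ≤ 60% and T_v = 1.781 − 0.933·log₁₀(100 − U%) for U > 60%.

Drainage path length: H_d = H = 7.5 m (single drainage).
T_v = c_v·t/H_d² = 4.6×6.5/7.5² = 0.53156.
T_v = 0.53156 corresponds to the U > 60% branch:
U = 1 − 10^((1.781 − T_v)/0.933)/100 = 0.7816

U ≈ 78.2 %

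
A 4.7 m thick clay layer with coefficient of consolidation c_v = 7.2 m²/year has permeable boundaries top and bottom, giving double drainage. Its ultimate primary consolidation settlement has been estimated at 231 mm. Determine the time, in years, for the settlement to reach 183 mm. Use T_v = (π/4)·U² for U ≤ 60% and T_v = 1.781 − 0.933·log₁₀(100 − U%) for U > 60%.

Drainage path length: H_d = H/2 = 2.35 m (double drainage).
U = S(t)/S_ult = 183/231 = 0.7922.
U > 60%: T_v = 1.781 − 0.933·log₁₀(100 − 79.221) = 0.55165.
t = T_v·H_d²/c_v = 0.55165×2.35²/7.2 = 0.4231 years.

t ≈ 0.423 years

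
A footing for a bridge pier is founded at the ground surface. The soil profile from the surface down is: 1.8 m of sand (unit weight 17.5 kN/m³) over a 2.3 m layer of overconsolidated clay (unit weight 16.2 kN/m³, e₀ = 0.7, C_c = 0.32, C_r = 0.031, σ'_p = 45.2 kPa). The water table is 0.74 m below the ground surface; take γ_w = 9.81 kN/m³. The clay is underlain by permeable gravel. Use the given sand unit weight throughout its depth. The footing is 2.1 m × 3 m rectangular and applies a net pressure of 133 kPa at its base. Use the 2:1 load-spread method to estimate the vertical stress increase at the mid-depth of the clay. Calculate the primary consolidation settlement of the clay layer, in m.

S_c ≈ 0.0498 m

Mid-depth of clay below the ground surface: z = 1.8 + 2.3/2 = 2.95 m.
Total vertical stress at mid-clay: σ_v = 17.5×1.8 + 16.2×1.15 = 50.13 kPa.
Pore pressure: u = 9.81×(2.95 − 0.74) = 21.68 kPa.
Initial effective stress: σ'_0 = σ_v − u = 50.13 − 21.68 = 28.45 kPa.
Stress increase at mid-clay by the 2:1 spreading method:
Δσ = qBL/((B+z)(L+z)) = 133×2.1×3/((2.1+2.95)(3+2.95)) = 27.886 kPa
Final effective stress: σ'_f = 28.45 + 27.886 = 56.336 kPa.
σ'_f = 56.336 > σ'_p = 45.2 kPa, so the stress path crosses the preconsolidation pressure — recompression up to σ'_p, then virgin compression beyond:
S_c = H/(1+e₀)·[C_r·log₁₀(σ'_p/σ'_0) + C_c·log₁₀(σ'_f/σ'_p)]
    = 2.3/1.7 × [0.031×log₁₀(45.2/28.45) + 0.32×log₁₀(56.336/45.2)]
    = 1.3529 × [0.0062327 + 0.030607] = 0.04984 m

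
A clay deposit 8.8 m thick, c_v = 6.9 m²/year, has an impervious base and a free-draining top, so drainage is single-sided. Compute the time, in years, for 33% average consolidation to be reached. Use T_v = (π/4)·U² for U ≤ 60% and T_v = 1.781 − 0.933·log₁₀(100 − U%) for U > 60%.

Drainage path length: H_d = H = 8.8 m (single drainage).
U ≤ 60%: T_v = (π/4)·U² = (π/4)×0.33² = 0.08553.
t = T_v·H_d²/c_v = 0.08553×8.8²/6.9 = 0.9599 years.

t ≈ 0.96 years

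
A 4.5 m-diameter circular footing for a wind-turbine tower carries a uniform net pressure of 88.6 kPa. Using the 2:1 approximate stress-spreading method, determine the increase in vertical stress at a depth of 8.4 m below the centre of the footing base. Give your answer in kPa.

Δσ_z ≈ 10.8 kPa

By the 2:1 method the load spreads at 1 horizontal : 2 vertical, so at depth z the loaded area has grown by z in each plan dimension:
Δσ ≈ qD²/(D+z)² = 88.6×4.5²/(4.5+8.4)² = 10.782 kPa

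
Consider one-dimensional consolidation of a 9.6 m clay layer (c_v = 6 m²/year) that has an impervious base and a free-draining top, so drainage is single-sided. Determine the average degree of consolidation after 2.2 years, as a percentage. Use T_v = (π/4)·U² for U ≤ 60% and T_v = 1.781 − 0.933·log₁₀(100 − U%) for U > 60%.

Drainage path length: H_d = H = 9.6 m (single drainage).
T_v = c_v·t/H_d² = 6×2.2/9.6² = 0.14323.
T_v = 0.14323 corresponds to the U ≤ 60% branch:
U = √(4T_v/π) = 0.427

U ≈ 42.7 %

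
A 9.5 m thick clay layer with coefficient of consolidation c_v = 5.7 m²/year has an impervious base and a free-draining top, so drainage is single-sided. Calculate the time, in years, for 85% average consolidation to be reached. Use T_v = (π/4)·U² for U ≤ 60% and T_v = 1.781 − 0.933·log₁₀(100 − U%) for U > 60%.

Drainage path length: H_d = H = 9.5 m (single drainage).
U > 60%: T_v = 1.781 − 0.933·log₁₀(100 − 85) = 0.68371.
t = T_v·H_d²/c_v = 0.68371×9.5²/5.7 = 10.83 years.

t ≈ 10.8 years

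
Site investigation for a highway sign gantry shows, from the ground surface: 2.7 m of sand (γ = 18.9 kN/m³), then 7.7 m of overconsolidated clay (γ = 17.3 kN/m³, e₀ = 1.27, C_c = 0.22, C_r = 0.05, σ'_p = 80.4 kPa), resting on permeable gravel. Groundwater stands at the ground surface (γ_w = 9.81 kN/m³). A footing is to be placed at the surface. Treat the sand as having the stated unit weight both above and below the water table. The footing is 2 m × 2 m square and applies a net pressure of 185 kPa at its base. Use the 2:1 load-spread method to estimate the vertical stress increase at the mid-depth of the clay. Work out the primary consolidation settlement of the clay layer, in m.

S_c ≈ 0.0128 m

Mid-depth of clay below the ground surface: z = 2.7 + 7.7/2 = 6.55 m.
Total vertical stress at mid-clay: σ_v = 18.9×2.7 + 17.3×3.85 = 117.64 kPa.
Pore pressure: u = 9.81×(6.55 − 0) = 64.255 kPa.
Initial effective stress: σ'_0 = σ_v − u = 117.64 − 64.255 = 53.385 kPa.
Stress increase at mid-clay by the 2:1 spreading method:
Δσ = qBL/((B+z)(L+z)) = 185×2×2/((2+6.55)(2+6.55)) = 10.123 kPa
Final effective stress: σ'_f = 53.385 + 10.123 = 63.508 kPa.
σ'_f = 63.508 ≤ σ'_p = 80.4 kPa, so the clay remains overconsolidated and only the recompression index applies:
S_c = C_r·H/(1+e₀)·log₁₀(σ'_f/σ'_0) = 0.05×7.7/2.27×log₁₀(63.508/53.385)
    = 0.16961 × 0.075409 = 0.01279 m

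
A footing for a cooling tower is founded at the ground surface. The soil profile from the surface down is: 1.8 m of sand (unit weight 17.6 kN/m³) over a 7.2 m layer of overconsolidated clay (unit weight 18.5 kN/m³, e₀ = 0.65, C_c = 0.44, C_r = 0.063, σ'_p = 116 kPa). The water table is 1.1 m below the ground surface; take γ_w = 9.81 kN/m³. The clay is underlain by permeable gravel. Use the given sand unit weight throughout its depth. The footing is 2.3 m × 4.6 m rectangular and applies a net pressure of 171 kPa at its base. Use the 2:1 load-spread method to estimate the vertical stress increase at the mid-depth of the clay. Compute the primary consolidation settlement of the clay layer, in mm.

S_c ≈ 41.8 mm

Mid-depth of clay below the ground surface: z = 1.8 + 7.2/2 = 5.4 m.
Total vertical stress at mid-clay: σ_v = 17.6×1.8 + 18.5×3.6 = 98.28 kPa.
Pore pressure: u = 9.81×(5.4 − 1.1) = 42.183 kPa.
Initial effective stress: σ'_0 = σ_v − u = 98.28 − 42.183 = 56.097 kPa.
Stress increase at mid-clay by the 2:1 spreading method:
Δσ = qBL/((B+z)(L+z)) = 171×2.3×4.6/((2.3+5.4)(4.6+5.4)) = 23.496 kPa
Final effective stress: σ'_f = 56.097 + 23.496 = 79.593 kPa.
σ'_f = 79.593 ≤ σ'_p = 116 kPa, so the clay remains overconsolidated and only the recompression index applies:
S_c = C_r·H/(1+e₀)·log₁₀(σ'_f/σ'_0) = 0.063×7.2/1.65×log₁₀(79.593/56.097)
    = 0.27491 × 0.15194 = 0.04177 m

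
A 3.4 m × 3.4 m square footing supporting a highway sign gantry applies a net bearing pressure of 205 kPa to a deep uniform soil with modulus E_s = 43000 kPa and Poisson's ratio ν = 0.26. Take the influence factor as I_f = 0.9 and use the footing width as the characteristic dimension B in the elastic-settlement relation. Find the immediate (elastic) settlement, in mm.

Immediate (elastic) settlement: S_e = q·B·(1−ν²)/E_s · I_f.
S_e = 205 × 3.4 × (1 − 0.26²) / 43000 × 0.9
    = 205 × 3.4 × 0.9324 / 43000 × 0.9
    = 0.0136 m = 13.6 mm

S_e ≈ 13.6 mm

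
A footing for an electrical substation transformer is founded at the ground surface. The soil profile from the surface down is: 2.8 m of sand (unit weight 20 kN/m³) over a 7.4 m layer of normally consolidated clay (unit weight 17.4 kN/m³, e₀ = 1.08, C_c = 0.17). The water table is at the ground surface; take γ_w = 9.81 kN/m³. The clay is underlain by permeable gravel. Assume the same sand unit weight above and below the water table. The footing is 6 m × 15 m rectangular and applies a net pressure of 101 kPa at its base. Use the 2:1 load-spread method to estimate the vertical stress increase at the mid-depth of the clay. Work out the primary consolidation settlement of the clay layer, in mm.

Mid-depth of clay below the ground surface: z = 2.8 + 7.4/2 = 6.5 m.
Total vertical stress at mid-clay: σ_v = 20×2.8 + 17.4×3.7 = 120.38 kPa.
Pore pressure: u = 9.81×(6.5 − 0) = 63.765 kPa.
Initial effective stress: σ'_0 = σ_v − u = 120.38 − 63.765 = 56.615 kPa.
Stress increase at mid-clay by the 2:1 spreading method:
Δσ = qBL/((B+z)(L+z)) = 101×6×15/((6+6.5)(15+6.5)) = 33.823 kPa
Final effective stress: σ'_f = σ'_0 + Δσ = 56.615 + 33.823 = 90.438 kPa.
Normally consolidated clay, so the full stress increment lies on the virgin compression line:
S_c = C_c·H/(1+e₀)·log₁₀(σ'_f/σ'_0) = 0.17×7.4/(1+1.08)×log₁₀(90.438/56.615)
    = 0.60481 × 0.20342 = 0.123 m

S_c ≈ 123 mm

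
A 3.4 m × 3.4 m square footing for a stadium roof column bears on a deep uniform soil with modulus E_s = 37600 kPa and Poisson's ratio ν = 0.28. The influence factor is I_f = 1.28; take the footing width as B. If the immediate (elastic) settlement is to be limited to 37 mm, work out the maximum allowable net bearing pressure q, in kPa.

q ≈ 347 kPa

S_e = q·B·(1−ν²)/E_s · I_f  ⇒  q = S_e·E_s / (B·(1−ν²)·I_f).
q = 0.037 × 37600 / (3.4 × 0.9216 × 1.28) = 346.9 kPa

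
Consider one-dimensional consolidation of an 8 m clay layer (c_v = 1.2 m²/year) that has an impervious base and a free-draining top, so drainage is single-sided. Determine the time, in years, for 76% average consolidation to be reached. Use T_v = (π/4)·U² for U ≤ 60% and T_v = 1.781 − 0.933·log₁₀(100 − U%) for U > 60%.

Drainage path length: H_d = H = 8 m (single drainage).
U > 60%: T_v = 1.781 − 0.933·log₁₀(100 − 76) = 0.49326.
t = T_v·H_d²/c_v = 0.49326×8²/1.2 = 26.31 years.

t ≈ 26.3 years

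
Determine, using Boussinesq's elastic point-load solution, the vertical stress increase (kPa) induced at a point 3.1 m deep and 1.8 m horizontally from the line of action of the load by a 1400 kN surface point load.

Boussinesq vertical stress below a point load on an elastic half-space:
Δσ_z = 3P/(2πz²) · [1 + (r/z)²]^(−5/2)
r/z = 1.8/3.1 = 0.58065; [1+(r/z)²]^(−5/2) = 0.48367.
Δσ_z = 3×1400/(2π×3.1²) × 0.48367 = 69.558 × 0.48367 = 33.64 kPa

Δσ_z ≈ 33.6 kPa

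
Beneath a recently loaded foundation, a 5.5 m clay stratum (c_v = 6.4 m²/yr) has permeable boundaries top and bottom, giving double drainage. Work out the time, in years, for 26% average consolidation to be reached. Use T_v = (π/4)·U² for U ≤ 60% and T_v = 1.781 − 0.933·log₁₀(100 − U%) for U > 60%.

t ≈ 0.0627 years

Drainage path length: H_d = H/2 = 2.75 m (double drainage).
U ≤ 60%: T_v = (π/4)·U² = (π/4)×0.26² = 0.053093.
t = T_v·H_d²/c_v = 0.053093×2.75²/6.4 = 0.06274 years.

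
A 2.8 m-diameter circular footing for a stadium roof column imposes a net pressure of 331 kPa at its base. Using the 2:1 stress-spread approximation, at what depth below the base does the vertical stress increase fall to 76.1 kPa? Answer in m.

2:1 spreading — at depth z the loaded area has grown by z in each plan dimension:
qD²/(D+z)² = Δσ_z ⇒ z = D(√(q/Δσ_z) − 1) = 2.8×(√(331/76.1) − 1) = 3.04 m

z ≈ 3.04 m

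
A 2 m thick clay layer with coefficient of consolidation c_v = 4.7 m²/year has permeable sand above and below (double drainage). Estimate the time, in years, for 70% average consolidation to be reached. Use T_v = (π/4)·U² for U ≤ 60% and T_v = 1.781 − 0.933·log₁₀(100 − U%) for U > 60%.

t ≈ 0.0857 years

Drainage path length: H_d = H/2 = 1 m (double drainage).
U > 60%: T_v = 1.781 − 0.933·log₁₀(100 − 70) = 0.40285.
t = T_v·H_d²/c_v = 0.40285×1²/4.7 = 0.08571 years.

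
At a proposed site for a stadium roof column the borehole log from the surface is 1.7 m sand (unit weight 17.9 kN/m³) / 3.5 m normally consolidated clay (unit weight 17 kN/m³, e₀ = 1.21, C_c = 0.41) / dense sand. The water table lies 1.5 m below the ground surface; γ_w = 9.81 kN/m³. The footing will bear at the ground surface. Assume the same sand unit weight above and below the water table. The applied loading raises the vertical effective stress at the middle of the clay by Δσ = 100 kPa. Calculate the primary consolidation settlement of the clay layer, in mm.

S_c ≈ 348 mm

Mid-depth of clay below the ground surface: z = 1.7 + 3.5/2 = 3.45 m.
Total vertical stress at mid-clay: σ_v = 17.9×1.7 + 17×1.75 = 60.18 kPa.
Pore pressure: u = 9.81×(3.45 − 1.5) = 19.13 kPa.
Initial effective stress: σ'_0 = σ_v − u = 60.18 − 19.13 = 41.05 kPa.
Final effective stress: σ'_f = σ'_0 + Δσ = 41.05 + 100 = 141.05 kPa.
Normally consolidated clay, so the full stress increment lies on the virgin compression line:
S_c = C_c·H/(1+e₀)·log₁₀(σ'_f/σ'_0) = 0.41×3.5/(1+1.21)×log₁₀(141.05/41.05)
    = 0.64932 × 0.53606 = 0.3481 m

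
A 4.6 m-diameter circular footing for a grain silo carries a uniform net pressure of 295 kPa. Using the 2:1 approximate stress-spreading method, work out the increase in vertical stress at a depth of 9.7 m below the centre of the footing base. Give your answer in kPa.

Δσ_z ≈ 30.5 kPa

By the 2:1 method the load spreads at 1 horizontal : 2 vertical, so at depth z the loaded area has grown by z in each plan dimension:
Δσ ≈ qD²/(D+z)² = 295×4.6²/(4.6+9.7)² = 30.526 kPa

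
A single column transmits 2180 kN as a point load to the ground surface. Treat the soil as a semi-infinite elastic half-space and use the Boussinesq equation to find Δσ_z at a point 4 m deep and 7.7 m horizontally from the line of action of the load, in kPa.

Boussinesq vertical stress below a point load on an elastic half-space:
Δσ_z = 3P/(2πz²) · [1 + (r/z)²]^(−5/2)
r/z = 7.7/4 = 1.925; [1+(r/z)²]^(−5/2) = 0.020819.
Δσ_z = 3×2180/(2π×4²) × 0.020819 = 65.055 × 0.020819 = 1.354 kPa

Δσ_z ≈ 1.35 kPa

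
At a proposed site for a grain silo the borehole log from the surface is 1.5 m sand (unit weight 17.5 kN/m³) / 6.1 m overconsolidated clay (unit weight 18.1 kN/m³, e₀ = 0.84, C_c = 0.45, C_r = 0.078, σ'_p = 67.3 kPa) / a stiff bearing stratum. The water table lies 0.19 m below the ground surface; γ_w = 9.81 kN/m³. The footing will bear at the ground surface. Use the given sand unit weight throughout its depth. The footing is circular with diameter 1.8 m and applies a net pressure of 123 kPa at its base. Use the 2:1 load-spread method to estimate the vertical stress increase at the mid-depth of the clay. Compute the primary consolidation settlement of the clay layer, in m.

Mid-depth of clay below the ground surface: z = 1.5 + 6.1/2 = 4.55 m.
Total vertical stress at mid-clay: σ_v = 17.5×1.5 + 18.1×3.05 = 81.455 kPa.
Pore pressure: u = 9.81×(4.55 − 0.19) = 42.772 kPa.
Initial effective stress: σ'_0 = σ_v − u = 81.455 − 42.772 = 38.683 kPa.
Stress increase at mid-clay by the 2:1 spreading method:
Δσ ≈ qD²/(D+z)² = 123×1.8²/(1.8+4.55)² = 9.8833 kPa
Final effective stress: σ'_f = 38.683 + 9.8833 = 48.566 kPa.
σ'_f = 48.566 ≤ σ'_p = 67.3 kPa, so the clay remains overconsolidated and only the recompression index applies:
S_c = C_r·H/(1+e₀)·log₁₀(σ'_f/σ'_0) = 0.078×6.1/1.84×log₁₀(48.566/38.683)
    = 0.25859 × 0.098812 = 0.02555 m

S_c ≈ 0.0256 m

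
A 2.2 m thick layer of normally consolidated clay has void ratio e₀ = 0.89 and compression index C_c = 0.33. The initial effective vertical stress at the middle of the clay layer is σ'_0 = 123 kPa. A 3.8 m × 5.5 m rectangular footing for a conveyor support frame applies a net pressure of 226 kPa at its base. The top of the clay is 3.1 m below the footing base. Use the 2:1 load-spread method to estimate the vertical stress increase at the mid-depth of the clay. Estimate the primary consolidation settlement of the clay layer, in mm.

Mid-depth of clay below the footing base: z = 3.1 + 2.2/2 = 4.2 m.
Stress increase at mid-clay by the 2:1 spreading method:
Δσ = qBL/((B+z)(L+z)) = 226×3.8×5.5/((3.8+4.2)(5.5+4.2)) = 60.869 kPa
Final effective stress: σ'_f = σ'_0 + Δσ = 123 + 60.869 = 183.87 kPa.
Normally consolidated clay, so the full stress increment lies on the virgin compression line:
S_c = C_c·H/(1+e₀)·log₁₀(σ'_f/σ'_0) = 0.33×2.2/(1+0.89)×log₁₀(183.87/123)
    = 0.38413 × 0.17461 = 0.06707 m

S_c ≈ 67.1 mm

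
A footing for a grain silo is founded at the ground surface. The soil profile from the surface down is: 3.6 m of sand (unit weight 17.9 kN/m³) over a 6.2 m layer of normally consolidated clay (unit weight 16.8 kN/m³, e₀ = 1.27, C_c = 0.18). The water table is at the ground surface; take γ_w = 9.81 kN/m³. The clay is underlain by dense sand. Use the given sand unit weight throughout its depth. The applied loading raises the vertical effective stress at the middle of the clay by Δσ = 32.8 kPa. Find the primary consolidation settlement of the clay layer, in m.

S_c ≈ 0.106 m

Mid-depth of clay below the ground surface: z = 3.6 + 6.2/2 = 6.7 m.
Total vertical stress at mid-clay: σ_v = 17.9×3.6 + 16.8×3.1 = 116.52 kPa.
Pore pressure: u = 9.81×(6.7 − 0) = 65.727 kPa.
Initial effective stress: σ'_0 = σ_v − u = 116.52 − 65.727 = 50.793 kPa.
Final effective stress: σ'_f = σ'_0 + Δσ = 50.793 + 32.8 = 83.593 kPa.
Normally consolidated clay, so the full stress increment lies on the virgin compression line:
S_c = C_c·H/(1+e₀)·log₁₀(σ'_f/σ'_0) = 0.18×6.2/(1+1.27)×log₁₀(83.593/50.793)
    = 0.49163 × 0.21637 = 0.1064 m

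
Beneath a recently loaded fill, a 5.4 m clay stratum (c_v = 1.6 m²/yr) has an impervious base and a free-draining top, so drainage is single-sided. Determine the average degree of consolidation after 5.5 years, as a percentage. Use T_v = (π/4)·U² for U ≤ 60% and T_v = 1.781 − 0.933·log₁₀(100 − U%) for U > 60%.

Drainage path length: H_d = H = 5.4 m (single drainage).
T_v = c_v·t/H_d² = 1.6×5.5/5.4² = 0.30178.
T_v = 0.30178 corresponds to the U > 60% branch:
U = 1 − 10^((1.781 − T_v)/0.933)/100 = 0.615

U ≈ 61.5 %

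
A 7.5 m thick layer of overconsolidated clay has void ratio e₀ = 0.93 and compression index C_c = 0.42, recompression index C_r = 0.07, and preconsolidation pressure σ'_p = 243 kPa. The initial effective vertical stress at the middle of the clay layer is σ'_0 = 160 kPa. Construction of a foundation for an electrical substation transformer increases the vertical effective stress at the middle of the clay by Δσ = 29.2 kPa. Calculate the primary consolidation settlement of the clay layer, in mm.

Final effective stress: σ'_f = 160 + 29.2 = 189.2 kPa.
σ'_f = 189.2 ≤ σ'_p = 243 kPa, so the clay remains overconsolidated and only the recompression index applies:
S_c = C_r·H/(1+e₀)·log₁₀(σ'_f/σ'_0) = 0.07×7.5/1.93×log₁₀(189.2/160)
    = 0.27202 × 0.072801 = 0.0198 m

S_c ≈ 19.8 mm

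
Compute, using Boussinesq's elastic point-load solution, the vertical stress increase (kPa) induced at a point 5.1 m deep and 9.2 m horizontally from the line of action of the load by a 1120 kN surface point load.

Δσ_z ≈ 0.551 kPa

Boussinesq vertical stress below a point load on an elastic half-space:
Δσ_z = 3P/(2πz²) · [1 + (r/z)²]^(−5/2)
r/z = 9.2/5.1 = 1.8039; [1+(r/z)²]^(−5/2) = 0.02679.
Δσ_z = 3×1120/(2π×5.1²) × 0.02679 = 20.56 × 0.02679 = 0.5508 kPa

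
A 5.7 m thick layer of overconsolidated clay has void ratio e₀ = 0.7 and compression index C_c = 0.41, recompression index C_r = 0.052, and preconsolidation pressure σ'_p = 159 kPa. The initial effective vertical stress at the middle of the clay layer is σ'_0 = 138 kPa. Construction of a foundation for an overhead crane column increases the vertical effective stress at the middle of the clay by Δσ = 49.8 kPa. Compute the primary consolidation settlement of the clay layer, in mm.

S_c ≈ 110 mm

Final effective stress: σ'_f = 138 + 49.8 = 187.8 kPa.
σ'_f = 187.8 > σ'_p = 159 kPa, so the stress path crosses the preconsolidation pressure — recompression up to σ'_p, then virgin compression beyond:
S_c = H/(1+e₀)·[C_r·log₁₀(σ'_p/σ'_0) + C_c·log₁₀(σ'_f/σ'_p)]
    = 5.7/1.7 × [0.052×log₁₀(159/138) + 0.41×log₁₀(187.8/159)]
    = 3.3529 × [0.0031989 + 0.029642] = 0.1101 m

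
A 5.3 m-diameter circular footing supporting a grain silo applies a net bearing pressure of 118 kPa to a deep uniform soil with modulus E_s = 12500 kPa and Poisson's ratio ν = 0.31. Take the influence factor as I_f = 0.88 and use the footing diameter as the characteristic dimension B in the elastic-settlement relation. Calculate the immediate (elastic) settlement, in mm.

Immediate (elastic) settlement: S_e = q·B·(1−ν²)/E_s · I_f.
S_e = 118 × 5.3 × (1 − 0.31²) / 12500 × 0.88
    = 118 × 5.3 × 0.9039 / 12500 × 0.88
    = 0.0398 m = 39.8 mm

S_e ≈ 39.8 mm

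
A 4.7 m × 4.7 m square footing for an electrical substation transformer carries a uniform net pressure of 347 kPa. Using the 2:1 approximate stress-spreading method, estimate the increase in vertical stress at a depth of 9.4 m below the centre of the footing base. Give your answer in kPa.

Δσ_z ≈ 38.6 kPa

By the 2:1 method the load spreads at 1 horizontal : 2 vertical, so at depth z the loaded area has grown by z in each plan dimension:
Δσ = qBL/((B+z)(L+z)) = 347×4.7×4.7/((4.7+9.4)(4.7+9.4)) = 38.556 kPa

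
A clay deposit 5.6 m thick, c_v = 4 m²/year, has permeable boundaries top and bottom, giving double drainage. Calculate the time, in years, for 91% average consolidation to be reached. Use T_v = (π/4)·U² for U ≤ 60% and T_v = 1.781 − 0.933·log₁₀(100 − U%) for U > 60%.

Drainage path length: H_d = H/2 = 2.8 m (double drainage).
U > 60%: T_v = 1.781 − 0.933·log₁₀(100 − 91) = 0.89069.
t = T_v·H_d²/c_v = 0.89069×2.8²/4 = 1.746 years.

t ≈ 1.75 years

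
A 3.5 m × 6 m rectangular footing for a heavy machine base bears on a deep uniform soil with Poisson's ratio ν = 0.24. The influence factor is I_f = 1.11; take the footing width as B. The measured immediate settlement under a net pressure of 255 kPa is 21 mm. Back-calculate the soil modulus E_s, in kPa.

E_s ≈ 44500 kPa

S_e = q·B·(1−ν²)/E_s · I_f  ⇒  E_s = q·B·(1−ν²)·I_f / S_e.
E_s = 255 × 3.5 × 0.9424 × 1.11 / 0.021 = 44460 kPa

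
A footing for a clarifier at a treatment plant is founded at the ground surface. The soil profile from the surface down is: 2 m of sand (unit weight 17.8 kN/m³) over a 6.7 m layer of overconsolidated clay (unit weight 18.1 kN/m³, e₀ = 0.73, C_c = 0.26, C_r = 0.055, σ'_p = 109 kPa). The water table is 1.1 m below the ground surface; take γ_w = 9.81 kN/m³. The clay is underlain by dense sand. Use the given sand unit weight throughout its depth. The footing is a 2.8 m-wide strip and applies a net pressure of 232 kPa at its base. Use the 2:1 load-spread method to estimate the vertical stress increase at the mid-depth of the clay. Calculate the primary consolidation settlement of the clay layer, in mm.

S_c ≈ 155 mm

Mid-depth of clay below the ground surface: z = 2 + 6.7/2 = 5.35 m.
Total vertical stress at mid-clay: σ_v = 17.8×2 + 18.1×3.35 = 96.235 kPa.
Pore pressure: u = 9.81×(5.35 − 1.1) = 41.693 kPa.
Initial effective stress: σ'_0 = σ_v − u = 96.235 − 41.693 = 54.542 kPa.
Stress increase at mid-clay by the 2:1 spreading method:
Δσ = qB/(B+z) = 232×2.8/(2.8+5.35) = 79.706 kPa
Final effective stress: σ'_f = 54.542 + 79.706 = 134.25 kPa.
σ'_f = 134.25 > σ'_p = 109 kPa, so the stress path crosses the preconsolidation pressure — recompression up to σ'_p, then virgin compression beyond:
S_c = H/(1+e₀)·[C_r·log₁₀(σ'_p/σ'_0) + C_c·log₁₀(σ'_f/σ'_p)]
    = 6.7/1.73 × [0.055×log₁₀(109/54.542) + 0.26×log₁₀(134.25/109)]
    = 3.8728 × [0.016538 + 0.023527] = 0.1552 m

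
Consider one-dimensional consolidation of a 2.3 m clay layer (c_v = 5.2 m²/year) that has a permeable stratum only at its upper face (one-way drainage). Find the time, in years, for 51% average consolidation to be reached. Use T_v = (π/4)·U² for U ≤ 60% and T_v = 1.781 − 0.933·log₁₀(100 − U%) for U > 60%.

t ≈ 0.208 years

Drainage path length: H_d = H = 2.3 m (single drainage).
U ≤ 60%: T_v = (π/4)·U² = (π/4)×0.51² = 0.20428.
t = T_v·H_d²/c_v = 0.20428×2.3²/5.2 = 0.2078 years.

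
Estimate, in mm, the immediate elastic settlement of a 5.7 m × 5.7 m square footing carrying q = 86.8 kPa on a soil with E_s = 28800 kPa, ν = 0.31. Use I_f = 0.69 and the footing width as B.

Immediate (elastic) settlement: S_e = q·B·(1−ν²)/E_s · I_f.
S_e = 86.8 × 5.7 × (1 − 0.31²) / 28800 × 0.69
    = 86.8 × 5.7 × 0.9039 / 28800 × 0.69
    = 0.01071 m = 10.71 mm

S_e ≈ 10.7 mm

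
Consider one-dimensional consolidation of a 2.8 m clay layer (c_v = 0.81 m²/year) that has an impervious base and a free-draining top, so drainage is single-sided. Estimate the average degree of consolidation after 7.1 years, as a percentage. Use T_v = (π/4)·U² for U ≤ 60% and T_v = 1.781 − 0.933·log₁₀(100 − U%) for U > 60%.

U ≈ 86.7 %

Drainage path length: H_d = H = 2.8 m (single drainage).
T_v = c_v·t/H_d² = 0.81×7.1/2.8² = 0.73355.
T_v = 0.73355 corresponds to the U > 60% branch:
U = 1 − 10^((1.781 − T_v)/0.933)/100 = 0.8674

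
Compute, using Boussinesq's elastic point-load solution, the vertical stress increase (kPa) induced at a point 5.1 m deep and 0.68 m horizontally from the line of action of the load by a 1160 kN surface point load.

Δσ_z ≈ 20.4 kPa

Boussinesq vertical stress below a point load on an elastic half-space:
Δσ_z = 3P/(2πz²) · [1 + (r/z)²]^(−5/2)
r/z = 0.68/5.1 = 0.13333; [1+(r/z)²]^(−5/2) = 0.9569.
Δσ_z = 3×1160/(2π×5.1²) × 0.9569 = 21.294 × 0.9569 = 20.38 kPa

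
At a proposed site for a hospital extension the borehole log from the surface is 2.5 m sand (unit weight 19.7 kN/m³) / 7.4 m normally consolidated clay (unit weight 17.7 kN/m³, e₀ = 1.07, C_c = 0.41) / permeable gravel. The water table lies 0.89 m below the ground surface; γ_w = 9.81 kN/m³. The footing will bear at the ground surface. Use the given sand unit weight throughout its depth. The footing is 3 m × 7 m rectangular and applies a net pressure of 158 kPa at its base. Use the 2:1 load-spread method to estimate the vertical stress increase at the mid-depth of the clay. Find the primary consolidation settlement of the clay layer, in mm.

S_c ≈ 230 mm

Mid-depth of clay below the ground surface: z = 2.5 + 7.4/2 = 6.2 m.
Total vertical stress at mid-clay: σ_v = 19.7×2.5 + 17.7×3.7 = 114.74 kPa.
Pore pressure: u = 9.81×(6.2 − 0.89) = 52.091 kPa.
Initial effective stress: σ'_0 = σ_v − u = 114.74 − 52.091 = 62.649 kPa.
Stress increase at mid-clay by the 2:1 spreading method:
Δσ = qBL/((B+z)(L+z)) = 158×3×7/((3+6.2)(7+6.2)) = 27.322 kPa
Final effective stress: σ'_f = σ'_0 + Δσ = 62.649 + 27.322 = 89.971 kPa.
Normally consolidated clay, so the full stress increment lies on the virgin compression line:
S_c = C_c·H/(1+e₀)·log₁₀(σ'_f/σ'_0) = 0.41×7.4/(1+1.07)×log₁₀(89.971/62.649)
    = 1.4657 × 0.15719 = 0.2304 m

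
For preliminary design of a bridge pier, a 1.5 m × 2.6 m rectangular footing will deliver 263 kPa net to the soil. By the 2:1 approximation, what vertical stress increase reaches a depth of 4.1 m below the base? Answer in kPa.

By the 2:1 method the load spreads at 1 horizontal : 2 vertical, so at depth z the loaded area has grown by z in each plan dimension:
Δσ = qBL/((B+z)(L+z)) = 263×1.5×2.6/((1.5+4.1)(2.6+4.1)) = 27.337 kPa

Δσ_z ≈ 27.3 kPa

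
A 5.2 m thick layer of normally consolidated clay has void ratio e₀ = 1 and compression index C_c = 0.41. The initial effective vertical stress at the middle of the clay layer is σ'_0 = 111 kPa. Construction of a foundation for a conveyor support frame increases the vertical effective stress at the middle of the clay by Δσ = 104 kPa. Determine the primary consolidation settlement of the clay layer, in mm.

Final effective stress: σ'_f = σ'_0 + Δσ = 111 + 104 = 215 kPa.
Normally consolidated clay, so the full stress increment lies on the virgin compression line:
S_c = C_c·H/(1+e₀)·log₁₀(σ'_f/σ'_0) = 0.41×5.2/(1+1)×log₁₀(215/111)
    = 1.066 × 0.28712 = 0.3061 m

S_c ≈ 306 mm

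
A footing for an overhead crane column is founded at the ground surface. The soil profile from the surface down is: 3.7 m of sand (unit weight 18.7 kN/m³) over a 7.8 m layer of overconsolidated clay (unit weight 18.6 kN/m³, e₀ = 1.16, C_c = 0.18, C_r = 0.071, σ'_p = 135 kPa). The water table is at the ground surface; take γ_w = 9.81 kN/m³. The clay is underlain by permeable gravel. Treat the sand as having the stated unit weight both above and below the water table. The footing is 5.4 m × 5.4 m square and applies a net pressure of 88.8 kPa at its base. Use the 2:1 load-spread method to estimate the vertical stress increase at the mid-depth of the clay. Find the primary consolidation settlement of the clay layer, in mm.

Mid-depth of clay below the ground surface: z = 3.7 + 7.8/2 = 7.6 m.
Total vertical stress at mid-clay: σ_v = 18.7×3.7 + 18.6×3.9 = 141.73 kPa.
Pore pressure: u = 9.81×(7.6 − 0) = 74.556 kPa.
Initial effective stress: σ'_0 = σ_v − u = 141.73 − 74.556 = 67.174 kPa.
Stress increase at mid-clay by the 2:1 spreading method:
Δσ = qBL/((B+z)(L+z)) = 88.8×5.4×5.4/((5.4+7.6)(5.4+7.6)) = 15.322 kPa
Final effective stress: σ'_f = 67.174 + 15.322 = 82.496 kPa.
σ'_f = 82.496 ≤ σ'_p = 135 kPa, so the clay remains overconsolidated and only the recompression index applies:
S_c = C_r·H/(1+e₀)·log₁₀(σ'_f/σ'_0) = 0.071×7.8/2.16×log₁₀(82.496/67.174)
    = 0.25639 × 0.089232 = 0.02288 m

S_c ≈ 22.9 mm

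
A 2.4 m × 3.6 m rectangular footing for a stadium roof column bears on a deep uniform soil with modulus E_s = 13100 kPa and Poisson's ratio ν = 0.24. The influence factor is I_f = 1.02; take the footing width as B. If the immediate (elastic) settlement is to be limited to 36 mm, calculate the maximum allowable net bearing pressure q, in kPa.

q ≈ 204 kPa

S_e = q·B·(1−ν²)/E_s · I_f  ⇒  q = S_e·E_s / (B·(1−ν²)·I_f).
q = 0.036 × 13100 / (2.4 × 0.9424 × 1.02) = 204.4 kPa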